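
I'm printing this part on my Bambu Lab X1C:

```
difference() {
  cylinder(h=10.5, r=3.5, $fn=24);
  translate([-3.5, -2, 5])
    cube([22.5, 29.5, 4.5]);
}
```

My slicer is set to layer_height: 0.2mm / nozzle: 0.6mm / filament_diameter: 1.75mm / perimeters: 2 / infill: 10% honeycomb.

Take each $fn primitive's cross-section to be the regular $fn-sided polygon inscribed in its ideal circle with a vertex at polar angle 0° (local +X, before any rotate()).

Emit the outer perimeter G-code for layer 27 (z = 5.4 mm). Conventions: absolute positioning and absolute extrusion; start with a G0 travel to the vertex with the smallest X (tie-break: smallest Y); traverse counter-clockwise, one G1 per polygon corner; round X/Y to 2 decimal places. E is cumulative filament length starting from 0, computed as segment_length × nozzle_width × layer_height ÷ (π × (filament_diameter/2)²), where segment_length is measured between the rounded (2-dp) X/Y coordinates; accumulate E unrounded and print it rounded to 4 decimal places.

At z = 5.4 mm: the cylinder: section is a regular 24-gon, circumradius r=3.5; the cube at (-3.5, -2) (footprint 22.5×29.5) is included at this height; Subtracting the remaining from the first: starting from the r=3.5 cylinder, the 22.5×29.5 cube at (-3.5, -2) partially overlaps it — only the 32.14 mm² overlap (of its 663.75 mm²) is removed, clipping the outline — 1 connected region. The outline is a single polygon with 9 vertices. Extrusion per mm of travel: 0.6 × 0.2 / (π × 0.875²) = 0.049890. Accumulating E over each segment gives final E = 0.6165.

G0 X-2.84 Y-2.00 Z5.40
G1 X-2.47 Y-2.47 E0.0298
G1 X-1.75 Y-3.03 E0.0753
G1 X-0.91 Y-3.38 E0.1207
G1 X0.00 Y-3.50 E0.1665
G1 X0.91 Y-3.38 E0.2123
G1 X1.75 Y-3.03 E0.2577
G1 X2.47 Y-2.47 E0.3032
G1 X2.84 Y-2.00 E0.3331
G1 X-2.84 Y-2.00 E0.6165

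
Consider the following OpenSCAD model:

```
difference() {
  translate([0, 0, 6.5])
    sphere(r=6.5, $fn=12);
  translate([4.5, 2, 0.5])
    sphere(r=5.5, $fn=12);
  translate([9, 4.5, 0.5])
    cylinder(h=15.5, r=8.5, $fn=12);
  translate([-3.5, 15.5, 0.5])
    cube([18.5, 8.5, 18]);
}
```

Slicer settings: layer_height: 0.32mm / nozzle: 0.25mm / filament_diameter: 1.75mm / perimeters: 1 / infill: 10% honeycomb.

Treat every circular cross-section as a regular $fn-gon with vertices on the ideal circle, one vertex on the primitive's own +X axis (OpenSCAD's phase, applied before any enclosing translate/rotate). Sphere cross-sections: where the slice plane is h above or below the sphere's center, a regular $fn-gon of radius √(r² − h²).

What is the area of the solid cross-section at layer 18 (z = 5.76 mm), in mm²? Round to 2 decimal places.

92.18 mm²

At z = 5.76 mm: the r=6.5 sphere contributes a regular 12-gon of circumradius √(6.5²−0.74²) = 6.458 (area = (12/2)·6.458²·sin(360°/12) = 125.11 mm²); the r=5.5 sphere at (4.5, 2) contributes a regular 12-gon of circumradius √(5.5²−5.26²) = 1.607 (area = (12/2)·1.607²·sin(360°/12) = 7.75 mm²); the cylinder at (9, 4.5): section is a regular 12-gon, circumradius r=8.5 (area = (12/2)·8.500²·sin(360°/12) = 216.75 mm²); the 18.5×8.5 cube at (-3.5, 15.5) contributes its full rectangle (area 157.25 mm²); After the difference (first − rest): starting from the r=6.5 sphere (125.11 mm²), the r=5.5 sphere at (4.5, 2) partially overlaps it — only the 7.54 mm² overlap (of its 7.75 mm²) is removed, clipping the outline; the r=8.5 cylinder at (9, 4.5) partially overlaps it — only the 25.38 mm² overlap (of its 216.75 mm²) is removed, clipping the outline; the 18.5×8.5 cube at (-3.5, 15.5) misses the remaining region (no effect) — area = 92.18 mm². Overall, the cross-section is a single solid region. Net area = 92.18 mm².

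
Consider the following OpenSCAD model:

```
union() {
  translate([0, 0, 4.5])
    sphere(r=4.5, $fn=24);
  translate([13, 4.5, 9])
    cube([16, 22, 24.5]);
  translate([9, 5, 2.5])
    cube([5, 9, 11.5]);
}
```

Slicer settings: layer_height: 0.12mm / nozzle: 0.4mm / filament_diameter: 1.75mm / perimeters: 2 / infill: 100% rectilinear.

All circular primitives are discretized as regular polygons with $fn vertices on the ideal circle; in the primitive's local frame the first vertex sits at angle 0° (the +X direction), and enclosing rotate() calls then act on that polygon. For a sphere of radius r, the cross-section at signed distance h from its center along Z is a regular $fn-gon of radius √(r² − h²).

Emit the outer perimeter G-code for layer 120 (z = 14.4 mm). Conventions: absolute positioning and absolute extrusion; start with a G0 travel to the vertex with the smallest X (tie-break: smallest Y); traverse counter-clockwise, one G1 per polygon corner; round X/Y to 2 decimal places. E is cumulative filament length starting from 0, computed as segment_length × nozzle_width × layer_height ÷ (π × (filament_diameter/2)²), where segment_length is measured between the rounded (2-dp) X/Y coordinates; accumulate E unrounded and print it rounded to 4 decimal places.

At z = 14.4 mm: the sphere does not reach this height (|z−center|=9.900 > r=4.5); the 16×22 cube at (13, 4.5) contributes its full rectangle; the cube at (9, 5) is absent (z outside [2.5, 14]); Merging all regions: only the 16×22 cube at (13, 4.5) is present, so the union is just that shape — 1 connected region. The outline is a single polygon with 4 vertices. Extrusion per mm of travel: 0.4 × 0.12 / (π × 0.875²) = 0.019956. Accumulating E over each segment gives final E = 1.5167.

G0 X13.00 Y4.50 Z14.40
G1 X29.00 Y4.50 E0.3193
G1 X29.00 Y26.50 E0.7583
G1 X13.00 Y26.50 E1.0776
G1 X13.00 Y4.50 E1.5167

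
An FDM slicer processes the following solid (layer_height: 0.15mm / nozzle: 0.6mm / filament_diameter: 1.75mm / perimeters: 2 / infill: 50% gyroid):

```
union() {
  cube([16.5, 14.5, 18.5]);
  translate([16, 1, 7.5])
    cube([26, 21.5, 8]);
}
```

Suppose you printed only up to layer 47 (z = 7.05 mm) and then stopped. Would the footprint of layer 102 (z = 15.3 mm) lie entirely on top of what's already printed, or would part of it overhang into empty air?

part overhangs

Compare the two slices. At z = 7.05: the cube is present — its section is the full 16.5×14.5 rectangle (area 239.25 mm²); the cube at (16, 1) does not reach this height (z outside [7.5, 15.5]); Merging all regions: only the 16.5×14.5 cube is present, so the union is just that shape — area = 239.25 mm². At z = 15.3: the cube is present — its section is the full 16.5×14.5 rectangle (area 239.25 mm²); the cube at (16, 1) (footprint 26×21.5) is included at this height (area 559.00 mm²); Merging all regions: the regions partially overlap — summed areas 798.25 mm² minus the doubly-counted overlap 6.75 mm² gives 791.50 mm² — area = 791.50 mm². Checking containment: at z = 15.3 the cross-section extends beyond the z = 7.05 cross-section by about 552.25 mm².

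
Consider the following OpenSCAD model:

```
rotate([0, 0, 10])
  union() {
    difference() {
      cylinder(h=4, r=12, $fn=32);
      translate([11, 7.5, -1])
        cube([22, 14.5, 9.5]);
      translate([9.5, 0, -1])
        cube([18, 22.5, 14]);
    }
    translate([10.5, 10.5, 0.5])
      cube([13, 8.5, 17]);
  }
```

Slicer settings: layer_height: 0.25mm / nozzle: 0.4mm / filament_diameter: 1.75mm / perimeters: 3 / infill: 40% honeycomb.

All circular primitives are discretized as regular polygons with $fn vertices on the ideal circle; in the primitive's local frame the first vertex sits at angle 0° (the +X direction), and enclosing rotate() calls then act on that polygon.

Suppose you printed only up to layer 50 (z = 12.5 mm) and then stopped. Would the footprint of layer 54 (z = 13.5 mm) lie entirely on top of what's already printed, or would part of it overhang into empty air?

entirely on top

Compare the two slices. At z = 12.5: the cylinder is absent (z outside [0, 4]); the cube at (11, 7.5) is not intersected at this z (z outside [-1, 8.5]); the 18×22.5 cube at (9.5, 0) contributes its full rectangle (area 405.00 mm²); Taking the first minus the rest: the first operand is absent here, so nothing remains; the 13×8.5 cube at (10.5, 10.5) contributes its full rectangle (area 110.50 mm²); Taking the union: only the 13×8.5 cube at (10.5, 10.5) is present, so the union is just that shape — area = 110.50 mm²; (rotated 10° about Z; rotation is an isometry so areas/perimeters/island counts are preserved). At z = 13.5: the cylinder is not intersected at this z (z outside [0, 4]); the cube at (11, 7.5) is absent (z outside [-1, 8.5]); the cube at (9.5, 0) is absent (z outside [-1, 13]); Subtracting the remaining from the first: the first operand is absent here, so nothing remains; the cube at (10.5, 10.5) (footprint 13×8.5) is included at this height (area 110.50 mm²); Combining (union): only the 13×8.5 cube at (10.5, 10.5) is present, so the union is just that shape — area = 110.50 mm²; (whole slice rotated 10° about Z — lengths, areas and connectivity unchanged). Checking containment: the cross-section at z = 13.5 is a subset of the cross-section at z = 12.5.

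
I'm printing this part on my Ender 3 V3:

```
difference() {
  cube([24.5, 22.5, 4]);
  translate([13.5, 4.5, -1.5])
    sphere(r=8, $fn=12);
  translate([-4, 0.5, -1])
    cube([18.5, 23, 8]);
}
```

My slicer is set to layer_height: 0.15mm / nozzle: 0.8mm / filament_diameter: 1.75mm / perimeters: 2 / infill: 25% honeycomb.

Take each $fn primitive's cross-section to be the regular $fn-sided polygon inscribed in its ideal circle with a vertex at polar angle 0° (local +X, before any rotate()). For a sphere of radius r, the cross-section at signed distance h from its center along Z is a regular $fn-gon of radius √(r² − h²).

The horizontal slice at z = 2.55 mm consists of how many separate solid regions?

2

At z = 2.55 mm: the cube is present — its section is the full 24.5×22.5 rectangle; the r=8 sphere at (13.5, 4.5) contributes a regular 12-gon of circumradius √(8²−4.05²) = 6.899; the 18.5×23 cube at (-4, 0.5) contributes its full rectangle; Subtracting the remaining from the first: starting from the 24.5×22.5 cube, the r=8 sphere at (13.5, 4.5) partially overlaps it — only the 127.25 mm² overlap (of its 142.79 mm²) is removed, clipping the outline; the 18.5×23 cube at (-4, 0.5) partially overlaps it — only the 247.19 mm² overlap (of its 425.50 mm²) is removed, clipping the outline — 2 connected regions. The result has 2 disconnected regions.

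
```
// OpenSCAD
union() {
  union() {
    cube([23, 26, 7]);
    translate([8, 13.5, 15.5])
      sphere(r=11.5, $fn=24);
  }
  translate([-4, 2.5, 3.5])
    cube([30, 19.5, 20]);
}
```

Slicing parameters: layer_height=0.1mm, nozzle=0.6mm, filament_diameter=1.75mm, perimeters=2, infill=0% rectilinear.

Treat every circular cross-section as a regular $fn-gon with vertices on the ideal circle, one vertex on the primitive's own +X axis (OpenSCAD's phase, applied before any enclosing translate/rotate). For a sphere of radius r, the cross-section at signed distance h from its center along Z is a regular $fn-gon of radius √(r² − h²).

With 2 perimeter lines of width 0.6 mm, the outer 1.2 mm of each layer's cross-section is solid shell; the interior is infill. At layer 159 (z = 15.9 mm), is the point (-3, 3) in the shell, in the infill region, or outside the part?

At z = 15.9 mm: the cube is absent (z outside [0, 7]); the r=11.5 sphere at (8, 13.5) slices to a regular 24-gon of circumradius 11.493 (√(r²−h²) with h=0.4 from center); Taking the union: only the r=11.5 sphere at (8, 13.5) is present, so the union is just that shape — 1 connected region; the cube at (-4, 2.5) is present — its section is the full 30×19.5 rectangle; Combining (union): the regions partially overlap (shared area 377.82 mm²), so overlapping operands fuse into one piece — 1 connected region. Overall, the cross-section is a single solid region. The nearest boundary edge runs (4.78, 2.50)→(-4.00, 2.50); distance from the point to it = 0.50 mm. The point is inside the cross-section, 0.50 mm from the nearest boundary — within the 1.2 mm shell band (2 × 0.6).

shell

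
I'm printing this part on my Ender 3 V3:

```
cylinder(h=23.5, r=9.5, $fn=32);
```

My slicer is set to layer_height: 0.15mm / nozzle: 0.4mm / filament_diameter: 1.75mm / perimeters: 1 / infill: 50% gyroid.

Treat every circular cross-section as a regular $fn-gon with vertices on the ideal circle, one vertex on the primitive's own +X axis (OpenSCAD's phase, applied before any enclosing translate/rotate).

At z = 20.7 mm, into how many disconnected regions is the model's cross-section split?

1

At z = 20.7 mm: the cylinder: section is a regular 32-gon, circumradius r=9.5. The result has 1 disconnected region.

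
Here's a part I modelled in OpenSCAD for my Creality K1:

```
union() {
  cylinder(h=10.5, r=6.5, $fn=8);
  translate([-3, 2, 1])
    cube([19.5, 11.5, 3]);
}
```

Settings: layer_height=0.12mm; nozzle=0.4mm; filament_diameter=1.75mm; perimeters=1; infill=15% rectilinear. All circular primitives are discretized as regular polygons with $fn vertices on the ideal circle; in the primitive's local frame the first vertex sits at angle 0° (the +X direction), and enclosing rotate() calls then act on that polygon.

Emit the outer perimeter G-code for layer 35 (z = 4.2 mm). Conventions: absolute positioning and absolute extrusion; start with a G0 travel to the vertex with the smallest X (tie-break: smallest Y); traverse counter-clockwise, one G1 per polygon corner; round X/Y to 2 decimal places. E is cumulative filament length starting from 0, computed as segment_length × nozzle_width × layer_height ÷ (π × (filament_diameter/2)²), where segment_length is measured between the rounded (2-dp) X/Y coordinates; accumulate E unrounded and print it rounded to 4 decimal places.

At z = 4.2 mm: the cylinder: section is a regular 8-gon, circumradius r=6.5; the cube at (-3, 2) is absent (z outside [1, 4]); Taking the union: only the r=6.5 cylinder is present, so the union is just that shape — 1 connected region. The outline is a single polygon with 8 vertices. Extrusion per mm of travel: 0.4 × 0.12 / (π × 0.875²) = 0.019956. Accumulating E over each segment gives final E = 0.7946.

G0 X-6.50 Y0.00 Z4.20
G1 X-4.60 Y-4.60 E0.0993
G1 X0.00 Y-6.50 E0.1986
G1 X4.60 Y-4.60 E0.2980
G1 X6.50 Y0.00 E0.3973
G1 X4.60 Y4.60 E0.4966
G1 X0.00 Y6.50 E0.5959
G1 X-4.60 Y4.60 E0.6952
G1 X-6.50 Y0.00 E0.7946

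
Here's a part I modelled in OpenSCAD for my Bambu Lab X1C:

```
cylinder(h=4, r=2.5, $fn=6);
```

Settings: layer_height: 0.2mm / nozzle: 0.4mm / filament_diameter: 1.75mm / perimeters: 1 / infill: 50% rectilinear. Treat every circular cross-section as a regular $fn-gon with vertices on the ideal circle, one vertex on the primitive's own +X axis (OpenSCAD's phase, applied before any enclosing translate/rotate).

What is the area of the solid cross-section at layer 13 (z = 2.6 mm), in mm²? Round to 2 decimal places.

16.24 mm²

At z = 2.6 mm: the r=2.5 cylinder contributes a regular 6-gon of circumradius 2.5 (area = (6/2)·2.500²·sin(360°/6) = 16.24 mm²). Overall, the cross-section is a single solid region. Net area = 16.24 mm².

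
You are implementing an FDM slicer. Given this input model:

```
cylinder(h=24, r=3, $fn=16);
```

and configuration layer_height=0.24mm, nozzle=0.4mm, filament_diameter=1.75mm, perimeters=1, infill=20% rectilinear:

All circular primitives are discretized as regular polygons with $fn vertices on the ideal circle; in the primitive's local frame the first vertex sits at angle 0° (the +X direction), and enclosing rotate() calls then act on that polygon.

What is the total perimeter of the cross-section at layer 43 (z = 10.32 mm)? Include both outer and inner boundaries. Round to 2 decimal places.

18.73 mm

At z = 10.32 mm: the r=3 cylinder contributes a regular 16-gon of circumradius 3 (perimeter = 2·16·3.000·sin(180°/16) = 18.73 mm). Overall, the cross-section is a single solid region. Total boundary length (outer) = 18.73 mm.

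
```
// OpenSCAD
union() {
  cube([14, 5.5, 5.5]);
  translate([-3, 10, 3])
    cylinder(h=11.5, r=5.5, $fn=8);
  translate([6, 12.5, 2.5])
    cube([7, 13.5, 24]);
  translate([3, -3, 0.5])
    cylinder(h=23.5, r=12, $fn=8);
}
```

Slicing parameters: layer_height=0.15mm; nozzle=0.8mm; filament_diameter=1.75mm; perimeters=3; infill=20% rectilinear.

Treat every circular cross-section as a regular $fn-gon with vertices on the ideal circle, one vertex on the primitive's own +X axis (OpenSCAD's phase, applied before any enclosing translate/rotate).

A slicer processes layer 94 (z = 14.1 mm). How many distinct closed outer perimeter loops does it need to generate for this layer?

2

At z = 14.1 mm: the cube is absent (z outside [0, 5.5]); the cylinder at (-3, 10): section is a regular 8-gon, circumradius r=5.5; the cube at (6, 12.5) (footprint 7×13.5) is included at this height; the r=12 cylinder at (3, -3) gives a regular 8-gon of circumradius 12 (constant along its height); Taking the union: the regions partially overlap (shared area 11.30 mm²), so overlapping operands fuse into one piece — 2 connected regions. The result has 2 disconnected regions.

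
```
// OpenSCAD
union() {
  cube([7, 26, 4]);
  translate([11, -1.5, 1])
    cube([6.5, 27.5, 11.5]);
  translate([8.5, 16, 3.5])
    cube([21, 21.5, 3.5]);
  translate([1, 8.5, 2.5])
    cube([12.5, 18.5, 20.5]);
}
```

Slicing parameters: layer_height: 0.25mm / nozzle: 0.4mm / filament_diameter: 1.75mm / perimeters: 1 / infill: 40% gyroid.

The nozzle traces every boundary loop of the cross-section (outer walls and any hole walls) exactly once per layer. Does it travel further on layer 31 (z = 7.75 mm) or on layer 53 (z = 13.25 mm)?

Layer 31 (z = 7.75): the cube does not reach this height (z outside [0, 4]); the cube at (11, -1.5) is present — its section is the full 6.5×27.5 rectangle (perimeter 68.00 mm); the cube at (8.5, 16) is not intersected at this z (z outside [3.5, 7]); the 12.5×18.5 cube at (1, 8.5) contributes its full rectangle (perimeter 62.00 mm); Taking the union: the regions partially overlap (shared area 43.75 mm²), so the edge portions inside another operand are dropped and the merged outline is re-measured after clipping — boundary = 90.00 mm. So its perimeter = 90.00 mm. Layer 53 (z = 13.25): the cube does not reach this height (z outside [0, 4]); the cube at (11, -1.5) is not intersected at this z (z outside [1, 12.5]); the cube at (8.5, 16) is not intersected at this z (z outside [3.5, 7]); the cube at (1, 8.5) (footprint 12.5×18.5) is included at this height (perimeter 62.00 mm); Taking the union: only the 12.5×18.5 cube at (1, 8.5) is present, so the union is just that shape — boundary = 62.00 mm. So its perimeter = 62.00 mm. Layer 31 is larger (90.00 vs 62.00 mm).

layer 31 (z = 7.75 mm)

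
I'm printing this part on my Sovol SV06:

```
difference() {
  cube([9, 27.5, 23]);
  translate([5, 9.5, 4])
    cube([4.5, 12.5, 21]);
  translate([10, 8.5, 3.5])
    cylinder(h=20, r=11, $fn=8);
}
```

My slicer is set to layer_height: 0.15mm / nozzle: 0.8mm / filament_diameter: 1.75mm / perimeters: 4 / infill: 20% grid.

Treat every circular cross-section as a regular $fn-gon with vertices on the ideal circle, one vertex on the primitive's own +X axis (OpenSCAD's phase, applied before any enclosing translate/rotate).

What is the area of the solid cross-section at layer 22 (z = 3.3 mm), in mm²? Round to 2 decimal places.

247.50 mm²

At z = 3.3 mm: the cube (footprint 9×27.5) is included at this height (area 247.50 mm²); the cube at (5, 9.5) is absent (z outside [4, 25]); the cylinder at (10, 8.5) is absent (z outside [3.5, 23.5]); After the difference (first − rest): none of the subtracted shapes is present at this height, so the 9×27.5 cube is unchanged — area = 247.50 mm². Overall, the cross-section is a single solid region. Net area = 247.50 mm².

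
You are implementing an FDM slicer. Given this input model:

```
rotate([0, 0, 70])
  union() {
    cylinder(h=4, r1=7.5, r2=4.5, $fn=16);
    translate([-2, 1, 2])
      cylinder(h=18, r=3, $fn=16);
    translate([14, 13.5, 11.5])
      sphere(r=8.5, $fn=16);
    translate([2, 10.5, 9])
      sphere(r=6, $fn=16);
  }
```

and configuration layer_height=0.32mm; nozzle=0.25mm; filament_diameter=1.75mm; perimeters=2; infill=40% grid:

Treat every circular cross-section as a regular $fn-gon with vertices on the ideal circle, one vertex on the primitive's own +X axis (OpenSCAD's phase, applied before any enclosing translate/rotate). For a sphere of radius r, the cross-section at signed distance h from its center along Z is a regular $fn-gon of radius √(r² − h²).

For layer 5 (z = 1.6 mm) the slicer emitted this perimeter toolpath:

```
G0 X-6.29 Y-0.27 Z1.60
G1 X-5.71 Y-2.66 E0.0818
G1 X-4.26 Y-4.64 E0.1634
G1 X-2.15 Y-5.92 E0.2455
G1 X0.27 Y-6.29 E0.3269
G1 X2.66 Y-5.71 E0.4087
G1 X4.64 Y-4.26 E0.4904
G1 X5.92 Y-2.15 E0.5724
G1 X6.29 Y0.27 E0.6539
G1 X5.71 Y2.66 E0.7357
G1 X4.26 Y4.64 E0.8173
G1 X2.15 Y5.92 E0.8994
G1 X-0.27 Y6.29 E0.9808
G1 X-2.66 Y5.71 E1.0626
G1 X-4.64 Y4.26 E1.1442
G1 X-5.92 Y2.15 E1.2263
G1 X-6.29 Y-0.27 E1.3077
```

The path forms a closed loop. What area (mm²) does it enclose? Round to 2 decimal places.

121.44 mm²

Apply the shoelace formula to the sequence of (X, Y) vertices; enclosed area = 121.44 mm².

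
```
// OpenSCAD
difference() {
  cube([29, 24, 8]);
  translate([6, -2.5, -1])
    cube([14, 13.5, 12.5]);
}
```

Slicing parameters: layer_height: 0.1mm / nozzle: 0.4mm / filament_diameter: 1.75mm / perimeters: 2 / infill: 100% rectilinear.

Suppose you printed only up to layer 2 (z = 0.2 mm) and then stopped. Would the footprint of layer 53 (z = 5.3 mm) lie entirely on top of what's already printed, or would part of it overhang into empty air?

entirely on top

Compare the two slices. At z = 0.2: the cube (footprint 29×24) is included at this height (area 696.00 mm²); the cube at (6, -2.5) is present — its section is the full 14×13.5 rectangle (area 189.00 mm²); Subtracting the remaining from the first: starting from the 29×24 cube (696.00 mm²), the 14×13.5 cube at (6, -2.5) partially overlaps it — only the 154.00 mm² overlap (of its 189.00 mm²) is removed, clipping the outline — area = 542.00 mm². At z = 5.3: the cube (footprint 29×24) is included at this height (area 696.00 mm²); the cube at (6, -2.5) (footprint 14×13.5) is included at this height (area 189.00 mm²); Taking the first minus the rest: starting from the 29×24 cube (696.00 mm²), the 14×13.5 cube at (6, -2.5) partially overlaps it — only the 154.00 mm² overlap (of its 189.00 mm²) is removed, clipping the outline — area = 542.00 mm². Checking containment: the cross-section at z = 5.3 is a subset of the cross-section at z = 0.2.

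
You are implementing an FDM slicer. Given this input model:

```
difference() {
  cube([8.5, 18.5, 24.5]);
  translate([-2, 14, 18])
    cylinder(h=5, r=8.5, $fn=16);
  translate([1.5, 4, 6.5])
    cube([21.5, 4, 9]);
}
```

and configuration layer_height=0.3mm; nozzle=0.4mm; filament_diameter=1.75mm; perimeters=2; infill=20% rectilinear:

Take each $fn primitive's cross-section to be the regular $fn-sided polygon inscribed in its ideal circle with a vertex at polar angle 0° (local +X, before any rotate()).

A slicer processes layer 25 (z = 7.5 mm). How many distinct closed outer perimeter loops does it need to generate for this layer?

At z = 7.5 mm: the cube (footprint 8.5×18.5) is included at this height; the cylinder at (-2, 14) is absent (z outside [18, 23]); the cube at (1.5, 4) (footprint 21.5×4) is included at this height; Taking the first minus the rest: starting from the 8.5×18.5 cube, the 21.5×4 cube at (1.5, 4) partially overlaps it — only the 28.00 mm² overlap (of its 86.00 mm²) is removed, clipping the outline — 1 connected region. The result has 1 disconnected region.

1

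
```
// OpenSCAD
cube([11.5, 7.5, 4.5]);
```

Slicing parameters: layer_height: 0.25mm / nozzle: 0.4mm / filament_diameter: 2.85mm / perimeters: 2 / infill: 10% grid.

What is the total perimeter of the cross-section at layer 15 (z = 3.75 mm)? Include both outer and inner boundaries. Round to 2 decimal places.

38.00 mm

At z = 3.75 mm: the cube is present — its section is the full 11.5×7.5 rectangle (perimeter 38.00 mm). Overall, the cross-section is a single solid region. Total boundary length (outer) = 38.00 mm.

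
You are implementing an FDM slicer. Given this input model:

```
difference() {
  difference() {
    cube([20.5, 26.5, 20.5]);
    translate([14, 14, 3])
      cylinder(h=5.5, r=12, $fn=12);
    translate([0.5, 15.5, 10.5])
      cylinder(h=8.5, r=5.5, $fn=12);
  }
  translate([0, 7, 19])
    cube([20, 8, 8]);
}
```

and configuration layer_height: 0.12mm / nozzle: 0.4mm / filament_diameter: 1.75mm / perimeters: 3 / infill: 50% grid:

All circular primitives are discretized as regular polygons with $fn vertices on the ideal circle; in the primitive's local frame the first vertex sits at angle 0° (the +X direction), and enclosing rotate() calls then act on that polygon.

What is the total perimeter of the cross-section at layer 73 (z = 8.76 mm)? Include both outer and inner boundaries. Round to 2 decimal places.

94.00 mm

At z = 8.76 mm: the cube (footprint 20.5×26.5) is included at this height (perimeter 94.00 mm); the cylinder at (14, 14) is absent (z outside [3, 8.5]); the cylinder at (0.5, 15.5) does not reach this height (z outside [10.5, 19]); Taking the first minus the rest: none of the subtracted shapes is present at this height, so the 20.5×26.5 cube is unchanged — boundary = 94.00 mm; the cube at (0, 7) is not intersected at this z (z outside [19, 27]); Taking the first minus the rest: none of the subtracted shapes is present at this height, so that combined region is unchanged — boundary = 94.00 mm. Overall, the cross-section is a single solid region. Total boundary length (outer) = 94.00 mm.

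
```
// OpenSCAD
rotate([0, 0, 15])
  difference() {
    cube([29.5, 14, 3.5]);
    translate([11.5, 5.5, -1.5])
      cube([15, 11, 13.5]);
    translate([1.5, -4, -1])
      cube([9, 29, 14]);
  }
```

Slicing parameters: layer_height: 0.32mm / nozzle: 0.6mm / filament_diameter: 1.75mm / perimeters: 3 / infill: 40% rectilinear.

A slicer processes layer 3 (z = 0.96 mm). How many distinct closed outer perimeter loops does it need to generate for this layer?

At z = 0.96 mm: the 29.5×14 cube contributes its full rectangle; the 15×11 cube at (11.5, 5.5) contributes its full rectangle; the cube at (1.5, -4) (footprint 9×29) is included at this height; After the difference (first − rest): starting from the 29.5×14 cube, the 15×11 cube at (11.5, 5.5) partially overlaps it — only the 127.50 mm² overlap (of its 165.00 mm²) is removed, clipping the outline; the 9×29 cube at (1.5, -4) partially overlaps it — only the 126.00 mm² overlap (of its 261.00 mm²) is removed, clipping the outline — 2 connected regions; (rotated 15° about Z; rotation is an isometry so areas/perimeters/island counts are preserved). The result has 2 disconnected regions.

2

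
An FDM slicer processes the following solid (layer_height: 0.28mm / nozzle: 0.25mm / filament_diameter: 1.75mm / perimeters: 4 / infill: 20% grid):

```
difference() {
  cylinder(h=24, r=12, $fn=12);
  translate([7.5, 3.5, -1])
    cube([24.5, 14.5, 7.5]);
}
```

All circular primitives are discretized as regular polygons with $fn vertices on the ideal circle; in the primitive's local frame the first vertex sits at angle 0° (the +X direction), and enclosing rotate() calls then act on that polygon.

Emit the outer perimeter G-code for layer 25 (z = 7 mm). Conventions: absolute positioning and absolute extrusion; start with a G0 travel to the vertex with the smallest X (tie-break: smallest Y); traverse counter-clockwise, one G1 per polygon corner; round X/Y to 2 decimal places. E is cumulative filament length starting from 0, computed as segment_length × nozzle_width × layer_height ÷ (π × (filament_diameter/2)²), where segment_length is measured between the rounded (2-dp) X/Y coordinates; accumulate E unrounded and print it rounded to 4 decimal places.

G0 X-12.00 Y0.00 Z7.00
G1 X-10.39 Y-6.00 E0.1808
G1 X-6.00 Y-10.39 E0.3615
G1 X0.00 Y-12.00 E0.5423
G1 X6.00 Y-10.39 E0.7231
G1 X10.39 Y-6.00 E0.9037
G1 X12.00 Y0.00 E1.0845
G1 X10.39 Y6.00 E1.2653
G1 X6.00 Y10.39 E1.4460
G1 X0.00 Y12.00 E1.6268
G1 X-6.00 Y10.39 E1.8076
G1 X-10.39 Y6.00 E1.9883
G1 X-12.00 Y0.00 E2.1691

At z = 7 mm: the r=12 cylinder gives a regular 12-gon of circumradius 12 (constant along its height); the cube at (7.5, 3.5) is not intersected at this z (z outside [-1, 6.5]); After the difference (first − rest): none of the subtracted shapes is present at this height, so the r=12 cylinder is unchanged — 1 connected region. The outline is a single polygon with 12 vertices. Extrusion per mm of travel: 0.25 × 0.28 / (π × 0.875²) = 0.029103. Accumulating E over each segment gives final E = 2.1691.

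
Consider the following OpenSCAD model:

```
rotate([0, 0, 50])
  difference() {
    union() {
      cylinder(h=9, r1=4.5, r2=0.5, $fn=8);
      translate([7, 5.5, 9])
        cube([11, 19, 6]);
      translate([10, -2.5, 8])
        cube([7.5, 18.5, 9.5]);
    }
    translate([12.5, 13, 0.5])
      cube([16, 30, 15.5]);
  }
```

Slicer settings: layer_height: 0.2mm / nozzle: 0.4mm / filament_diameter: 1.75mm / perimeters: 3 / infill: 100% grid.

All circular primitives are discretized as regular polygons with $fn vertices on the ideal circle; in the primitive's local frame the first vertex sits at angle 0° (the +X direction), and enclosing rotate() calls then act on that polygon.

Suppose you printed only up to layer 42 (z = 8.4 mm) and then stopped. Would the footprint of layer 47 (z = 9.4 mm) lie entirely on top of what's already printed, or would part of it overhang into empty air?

part overhangs

Compare the two slices. At z = 8.4: the cone contributes a regular 8-gon of circumradius 0.767 (interpolated between r1=4.5 and r2=0.5 at t=0.933) (area = (8/2)·0.767²·sin(360°/8) = 1.66 mm²); the cube at (7, 5.5) is not intersected at this z (z outside [9, 15]); the 7.5×18.5 cube at (10, -2.5) contributes its full rectangle (area 138.75 mm²); Merging all regions: the 2 present regions are separate (no shared area or edge), so areas and boundary lengths simply add and each stays a separate island — area = 140.41 mm²; the 16×30 cube at (12.5, 13) contributes its full rectangle (area 480.00 mm²); Subtracting the remaining from the first: starting from the result so far (140.41 mm²), the 16×30 cube at (12.5, 13) partially overlaps it — only the 15.00 mm² overlap (of its 480.00 mm²) is removed, clipping the outline — area = 125.41 mm²; (whole slice rotated 50° about Z — lengths, areas and connectivity unchanged). At z = 9.4: the cone is not intersected at this z (z outside [0, 9]); the cube at (7, 5.5) (footprint 11×19) is included at this height (area 209.00 mm²); the 7.5×18.5 cube at (10, -2.5) contributes its full rectangle (area 138.75 mm²); Taking the union: the regions partially overlap — summed areas 347.75 mm² minus the doubly-counted overlap 78.75 mm² gives 269.00 mm² — area = 269.00 mm²; the cube at (12.5, 13) (footprint 16×30) is included at this height (area 480.00 mm²); Taking the first minus the rest: starting from that combined region (269.00 mm²), the 16×30 cube at (12.5, 13) partially overlaps it — only the 63.25 mm² overlap (of its 480.00 mm²) is removed, clipping the outline — area = 205.75 mm²; (whole slice rotated 50° about Z — lengths, areas and connectivity unchanged). Checking containment: at z = 9.4 the cross-section extends beyond the z = 8.4 cross-section by about 82.00 mm².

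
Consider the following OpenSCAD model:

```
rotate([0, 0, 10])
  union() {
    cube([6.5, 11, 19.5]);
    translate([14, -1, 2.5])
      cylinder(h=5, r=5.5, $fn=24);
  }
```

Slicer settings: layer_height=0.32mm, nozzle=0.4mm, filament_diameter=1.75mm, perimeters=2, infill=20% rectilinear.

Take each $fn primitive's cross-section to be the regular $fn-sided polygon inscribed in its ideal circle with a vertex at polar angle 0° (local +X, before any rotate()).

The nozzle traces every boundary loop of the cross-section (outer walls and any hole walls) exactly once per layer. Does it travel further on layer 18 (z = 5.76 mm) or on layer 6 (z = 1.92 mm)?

layer 18 (z = 5.76 mm)

Layer 18 (z = 5.76): the cube (footprint 6.5×11) is included at this height (perimeter 35.00 mm); the cylinder at (14, -1): section is a regular 24-gon, circumradius r=5.5 (perimeter = 2·24·5.500·sin(180°/24) = 34.46 mm); Taking the union: the 2 present regions are separate (no shared area or edge), so areas and boundary lengths simply add and each stays a separate island — boundary = 69.46 mm; (rotated 10° about Z; rotation is an isometry so areas/perimeters/island counts are preserved). So its perimeter = 69.46 mm. Layer 6 (z = 1.92): the cube is present — its section is the full 6.5×11 rectangle (perimeter 35.00 mm); the cylinder at (14, -1) does not reach this height (z outside [2.5, 7.5]); Taking the union: only the 6.5×11 cube is present, so the union is just that shape — boundary = 35.00 mm; (whole slice rotated 10° about Z — lengths, areas and connectivity unchanged). So its perimeter = 35.00 mm. Layer 18 is larger (69.46 vs 35.00 mm).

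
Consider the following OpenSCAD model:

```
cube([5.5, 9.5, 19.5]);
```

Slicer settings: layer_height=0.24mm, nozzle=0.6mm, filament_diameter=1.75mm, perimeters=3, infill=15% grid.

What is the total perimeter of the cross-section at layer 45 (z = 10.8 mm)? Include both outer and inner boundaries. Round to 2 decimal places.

30.00 mm

At z = 10.8 mm: the cube (footprint 5.5×9.5) is included at this height (perimeter 30.00 mm). Overall, the cross-section is a single solid region. Total boundary length (outer) = 30.00 mm.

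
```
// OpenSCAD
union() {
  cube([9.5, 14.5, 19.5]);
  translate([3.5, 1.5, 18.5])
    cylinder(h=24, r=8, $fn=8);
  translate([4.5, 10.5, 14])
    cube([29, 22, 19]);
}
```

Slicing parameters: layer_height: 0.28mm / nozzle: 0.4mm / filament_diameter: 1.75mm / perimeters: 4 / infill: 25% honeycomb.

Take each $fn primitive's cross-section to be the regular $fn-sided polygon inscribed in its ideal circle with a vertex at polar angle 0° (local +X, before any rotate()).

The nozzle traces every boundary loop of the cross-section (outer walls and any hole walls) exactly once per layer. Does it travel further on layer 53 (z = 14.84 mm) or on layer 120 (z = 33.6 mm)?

Layer 53 (z = 14.84): the 9.5×14.5 cube contributes its full rectangle (perimeter 48.00 mm); the cylinder at (3.5, 1.5) is absent (z outside [18.5, 42.5]); the 29×22 cube at (4.5, 10.5) contributes its full rectangle (perimeter 102.00 mm); Combining (union): the regions partially overlap (shared area 20.00 mm²), so the edge portions inside another operand are dropped and the merged outline is re-measured after clipping — boundary = 132.00 mm. So its perimeter = 132.00 mm. Layer 120 (z = 33.6): the cube does not reach this height (z outside [0, 19.5]); the r=8 cylinder at (3.5, 1.5) contributes a regular 8-gon of circumradius 8 (perimeter = 2·8·8.000·sin(180°/8) = 48.98 mm); the cube at (4.5, 10.5) is not intersected at this z (z outside [14, 33]); Combining (union): only the r=8 cylinder at (3.5, 1.5) is present, so the union is just that shape — boundary = 48.98 mm. So its perimeter = 48.98 mm. Layer 53 is larger (132.00 vs 48.98 mm).

layer 53 (z = 14.84 mm)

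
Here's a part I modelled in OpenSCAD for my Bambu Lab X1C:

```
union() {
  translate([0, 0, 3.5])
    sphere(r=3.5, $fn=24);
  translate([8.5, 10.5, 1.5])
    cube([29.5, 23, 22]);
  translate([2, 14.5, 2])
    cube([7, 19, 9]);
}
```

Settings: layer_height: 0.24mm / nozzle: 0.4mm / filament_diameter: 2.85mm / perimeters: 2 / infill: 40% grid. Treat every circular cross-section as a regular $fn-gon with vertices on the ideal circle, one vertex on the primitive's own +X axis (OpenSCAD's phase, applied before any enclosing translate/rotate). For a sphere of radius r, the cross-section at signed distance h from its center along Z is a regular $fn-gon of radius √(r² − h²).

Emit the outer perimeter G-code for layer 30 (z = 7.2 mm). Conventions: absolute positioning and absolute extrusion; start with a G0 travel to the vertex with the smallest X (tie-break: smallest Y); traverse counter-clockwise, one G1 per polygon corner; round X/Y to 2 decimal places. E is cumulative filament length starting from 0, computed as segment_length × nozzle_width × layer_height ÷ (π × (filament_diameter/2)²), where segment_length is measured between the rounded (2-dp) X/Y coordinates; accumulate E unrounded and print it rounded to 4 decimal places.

G0 X2.00 Y14.50 Z7.20
G1 X8.50 Y14.50 E0.0978
G1 X8.50 Y10.50 E0.1580
G1 X38.00 Y10.50 E0.6019
G1 X38.00 Y33.50 E0.9481
G1 X2.00 Y33.50 E1.4898
G1 X2.00 Y14.50 E1.7757

At z = 7.2 mm: the sphere is absent (|z−center|=3.700 > r=3.5); the cube at (8.5, 10.5) is present — its section is the full 29.5×23 rectangle; the 7×19 cube at (2, 14.5) contributes its full rectangle; Merging all regions: the regions partially overlap (shared area 9.50 mm²), so overlapping operands fuse into one piece — 1 connected region. The outline is a single polygon with 6 vertices. Extrusion per mm of travel: 0.4 × 0.24 / (π × 1.425²) = 0.015048. Accumulating E over each segment gives final E = 1.7757.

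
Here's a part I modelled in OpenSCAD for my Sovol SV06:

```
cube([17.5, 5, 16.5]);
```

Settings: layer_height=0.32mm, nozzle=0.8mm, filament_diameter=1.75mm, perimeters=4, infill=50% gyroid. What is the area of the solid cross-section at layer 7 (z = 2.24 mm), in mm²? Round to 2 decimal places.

87.50 mm²

At z = 2.24 mm: the cube is present — its section is the full 17.5×5 rectangle (area 87.50 mm²). Overall, the cross-section is a single solid region. Net area = 87.50 mm².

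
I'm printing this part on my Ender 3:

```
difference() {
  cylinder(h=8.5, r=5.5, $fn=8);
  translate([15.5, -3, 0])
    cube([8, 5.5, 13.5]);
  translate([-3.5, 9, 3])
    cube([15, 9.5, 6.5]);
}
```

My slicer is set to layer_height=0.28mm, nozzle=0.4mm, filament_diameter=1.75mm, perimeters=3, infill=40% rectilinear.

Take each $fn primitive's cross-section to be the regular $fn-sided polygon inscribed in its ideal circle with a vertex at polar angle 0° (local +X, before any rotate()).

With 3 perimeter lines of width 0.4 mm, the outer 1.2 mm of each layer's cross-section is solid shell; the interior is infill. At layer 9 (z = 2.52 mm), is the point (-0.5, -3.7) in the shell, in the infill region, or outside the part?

infill

At z = 2.52 mm: the cylinder: section is a regular 8-gon, circumradius r=5.5; the cube at (15.5, -3) (footprint 8×5.5) is included at this height; the cube at (-3.5, 9) does not reach this height (z outside [3, 9.5]); After the difference (first − rest): starting from the r=5.5 cylinder, the 8×5.5 cube at (15.5, -3) misses the remaining region (no effect) — 1 connected region. Overall, the cross-section is a single solid region. The nearest boundary edge runs (-0.00, -5.50)→(-3.89, -3.89); distance from the point to it = 1.47 mm. The point is inside the cross-section and 1.47 mm from the nearest boundary — more than the 1.2 mm shell width (3 × 0.4), so it's in the infill interior.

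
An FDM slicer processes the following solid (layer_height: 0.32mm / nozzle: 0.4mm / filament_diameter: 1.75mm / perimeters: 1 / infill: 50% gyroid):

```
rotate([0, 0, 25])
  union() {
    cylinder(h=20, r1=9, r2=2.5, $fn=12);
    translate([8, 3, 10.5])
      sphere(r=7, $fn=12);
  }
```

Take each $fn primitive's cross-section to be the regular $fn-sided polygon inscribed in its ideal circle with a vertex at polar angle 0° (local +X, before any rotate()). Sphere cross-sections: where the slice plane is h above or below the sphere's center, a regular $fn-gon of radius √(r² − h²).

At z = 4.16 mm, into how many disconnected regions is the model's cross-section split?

At z = 4.16 mm: the cone: at t=0.208 of its height the radius interpolates to r₁+(r₂−r₁)t = 7.648, giving a regular 12-gon of that circumradius; the sphere at (8, 3): section is a regular 12-gon, circumradius = √(r²−h²) = √(7²−6.34²) = 2.967; Taking the union: the regions partially overlap (shared area 6.38 mm²), so overlapping operands fuse into one piece — 1 connected region; (rotated 25° about Z; rotation is an isometry so areas/perimeters/island counts are preserved). The result has 1 disconnected region.

1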